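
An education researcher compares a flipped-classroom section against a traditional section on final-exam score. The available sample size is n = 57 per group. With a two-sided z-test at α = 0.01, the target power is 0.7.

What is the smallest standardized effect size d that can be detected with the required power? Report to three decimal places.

Required noncentrality: δ = z_{0.005} + z_{0.30} = 2.576 + 0.524 = 3.100.
(Lower-tail contribution to power is negligible for δ > 0.)
δ = d·√(n/2) ⇒ d = δ/√(n/2) = 3.100/√(57/2) = 0.5807.

d ≈ 0.581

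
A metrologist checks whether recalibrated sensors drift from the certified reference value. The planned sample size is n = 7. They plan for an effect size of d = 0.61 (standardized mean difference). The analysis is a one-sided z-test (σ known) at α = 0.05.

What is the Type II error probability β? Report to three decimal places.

Noncentrality parameter: δ = d·√n = 0.61 × √7 = 1.6139
Critical value for a one-sided test at α = 0.05: z_α = 1.645.
Power = P(Z > 1.645 − δ) = Φ(-0.031) = 0.4877.
Type II error: β = 1 − power = 1 − 0.4877 = 0.5123.

β ≈ 0.512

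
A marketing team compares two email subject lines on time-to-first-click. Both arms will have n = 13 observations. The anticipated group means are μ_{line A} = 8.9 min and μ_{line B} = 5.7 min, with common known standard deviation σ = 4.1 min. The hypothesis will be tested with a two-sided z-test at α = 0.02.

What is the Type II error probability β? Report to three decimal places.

Standardized effect: d = |μ_{line A} − μ_{line B}| / σ = |8.9 − 5.7| / 4.1 = 0.7805
Noncentrality parameter: δ = d·√(n/2) = 0.7805 × √(13/2) = 1.9899
Critical value for a two-sided test at α = 0.02: z_{α/2} = 2.326.
Power = Φ(δ − 2.326) + Φ(−δ − 2.326) = Φ(-0.336) + Φ(-4.316) = 0.3683 + 0.0000 = 0.3683.
Type II error: β = 1 − power = 1 − 0.3683 = 0.6317.

β ≈ 0.632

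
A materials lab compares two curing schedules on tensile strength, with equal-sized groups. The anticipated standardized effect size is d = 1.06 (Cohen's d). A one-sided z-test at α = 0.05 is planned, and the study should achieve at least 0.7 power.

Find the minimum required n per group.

Set Φ(δ − 1.645) = 0.7; then δ − 1.645 = Φ⁻¹(0.7) = 0.524, giving δ = 2.169.
δ = d·√(n/2) ⇒ n = 2(δ/d)² = 2 × (2.169 / 1.06)² = 8.38.
Round up to the next whole unit.

n = 9 per group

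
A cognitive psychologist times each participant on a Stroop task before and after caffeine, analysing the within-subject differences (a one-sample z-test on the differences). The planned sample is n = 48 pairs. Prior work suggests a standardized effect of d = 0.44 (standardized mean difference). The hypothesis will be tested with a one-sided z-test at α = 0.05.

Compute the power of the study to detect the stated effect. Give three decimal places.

Noncentrality parameter: δ = d·√n = 0.44 × √48 = 3.0484
Critical value for a one-sided test at α = 0.05: z_α = 1.645.
Power = Φ(δ − 1.645) = Φ(1.404) = 0.9198.

Power ≈ 0.920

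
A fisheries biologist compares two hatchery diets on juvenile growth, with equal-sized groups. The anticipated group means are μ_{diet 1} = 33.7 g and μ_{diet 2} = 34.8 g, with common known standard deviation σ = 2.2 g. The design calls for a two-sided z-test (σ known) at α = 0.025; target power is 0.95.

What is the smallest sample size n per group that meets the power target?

Standardized effect: d = |μ_{diet 1} − μ_{diet 2}| / σ = |33.7 − 34.8| / 2.2 = 0.5000
For power 0.95 need Φ(δ − z_{0.0125}) = 0.95, so δ = z_{0.0125} + z_{0.05} = 2.241 + 1.645 = 3.886.
(Ignoring the negligible lower-tail rejection probability gives the usual closed-form inversion.)
δ = d·√(n/2) ⇒ n = 2(δ/d)² = 2 × (3.886 / 0.5000)² = 120.82.
Rounding up, n = 121 per group.

n = 121 per group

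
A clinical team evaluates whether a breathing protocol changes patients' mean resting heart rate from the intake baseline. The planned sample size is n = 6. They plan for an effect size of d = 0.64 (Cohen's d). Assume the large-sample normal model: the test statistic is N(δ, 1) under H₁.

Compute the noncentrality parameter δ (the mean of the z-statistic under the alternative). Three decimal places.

δ ≈ 1.568

δ = d·√n = 0.64 × √6 = 1.5677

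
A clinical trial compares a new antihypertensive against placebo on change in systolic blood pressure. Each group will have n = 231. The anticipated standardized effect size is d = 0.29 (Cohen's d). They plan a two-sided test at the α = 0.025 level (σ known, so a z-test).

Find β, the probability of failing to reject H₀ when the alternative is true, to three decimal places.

β ≈ 0.191

Noncentrality parameter: δ = d·√(n/2) = 0.29 × √(231/2) = 3.1167
Critical value for a two-sided test at α = 0.025: z_{α/2} = 2.241.
Power = Φ(δ − 2.241) + Φ(−δ − 2.241) = Φ(0.875) + Φ(-5.358) = 0.8093 + 0.0000 = 0.8093.
Type II error: β = 1 − power = 1 − 0.8093 = 0.1907.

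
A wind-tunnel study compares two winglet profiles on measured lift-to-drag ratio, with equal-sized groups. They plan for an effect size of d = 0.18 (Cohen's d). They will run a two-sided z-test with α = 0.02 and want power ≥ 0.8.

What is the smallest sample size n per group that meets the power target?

n = 620 per group

Set Φ(δ − 2.326) = 0.8; then δ − 2.326 = Φ⁻¹(0.8) = 0.842, giving δ = 3.168.
(The Φ(−δ − z_{α/2}) term is vanishingly small for δ > 0 and is dropped in the standard sample-size formula.)
δ = d·√(n/2) ⇒ n = 2(δ/d)² = 2 × (3.168 / 0.18)² = 619.51.
Round up to the next whole unit.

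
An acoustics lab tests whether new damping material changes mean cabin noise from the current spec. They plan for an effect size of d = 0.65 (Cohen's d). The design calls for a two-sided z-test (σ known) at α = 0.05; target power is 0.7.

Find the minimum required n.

n = 15

For power 0.7 need Φ(δ − z_{0.025}) = 0.7, so δ = z_{0.025} + z_{0.30} = 1.960 + 0.524 = 2.484.
(The Φ(−δ − z_{α/2}) term is vanishingly small for δ > 0 and is dropped in the standard sample-size formula.)
δ = d·√n ⇒ n = (δ/d)² = (2.484 / 0.65)² = 14.61.
Round up to the next whole unit.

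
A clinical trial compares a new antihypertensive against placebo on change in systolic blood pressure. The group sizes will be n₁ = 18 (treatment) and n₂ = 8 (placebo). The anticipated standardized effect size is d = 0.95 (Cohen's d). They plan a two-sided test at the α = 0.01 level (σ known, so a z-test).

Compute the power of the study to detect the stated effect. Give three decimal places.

Power ≈ 0.367

Noncentrality parameter: δ = d / √(1/n₁ + 1/n₂) = 0.95 / √(1/18 + 1/8) = 2.2357
Two-sided α = 0.01 → critical value z_{0.005} = 2.576.
Power = Φ(δ − 2.576) + Φ(−δ − 2.576) = Φ(-0.340) + Φ(-4.812) = 0.3669 + 0.0000 = 0.3669.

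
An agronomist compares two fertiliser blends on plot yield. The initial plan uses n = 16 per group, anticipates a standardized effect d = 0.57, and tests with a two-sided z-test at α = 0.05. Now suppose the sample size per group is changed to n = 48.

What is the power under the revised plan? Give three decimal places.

With n = 48 per group: δ = d·√(n/2) = 0.57 × √(48/2) = 2.7924. Critical value z_{0.025} = 1.960.
Revised power = Φ(δ − 1.960) + Φ(−δ − 1.960) = Φ(0.832) + Φ(-4.752) = 0.7974 + 0.0000 = 0.7974.

Power ≈ 0.797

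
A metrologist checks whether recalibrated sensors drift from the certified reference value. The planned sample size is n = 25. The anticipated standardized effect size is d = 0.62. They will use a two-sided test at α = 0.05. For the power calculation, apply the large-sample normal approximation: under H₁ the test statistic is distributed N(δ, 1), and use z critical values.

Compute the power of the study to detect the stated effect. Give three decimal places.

Noncentrality parameter: δ = d·√n = 0.62 × √25 = 3.1000
Two-sided α = 0.05 → critical value z_{0.025} = 1.960.
Power = Φ(δ − 1.960) + Φ(−δ − 1.960) = Φ(1.140) + Φ(-5.060) = 0.8729 + 0.0000 = 0.8729.

Power ≈ 0.873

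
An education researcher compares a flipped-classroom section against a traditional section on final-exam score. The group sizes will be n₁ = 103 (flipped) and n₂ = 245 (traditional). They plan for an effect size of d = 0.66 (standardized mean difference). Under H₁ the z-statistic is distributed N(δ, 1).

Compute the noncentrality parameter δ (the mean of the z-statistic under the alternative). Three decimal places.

The noncentrality parameter scales effect size by the design's sample-size factor: δ = d / √(1/n₁ + 1/n₂) = 0.66 / √(1/103 + 1/245) = 5.6203

δ ≈ 5.620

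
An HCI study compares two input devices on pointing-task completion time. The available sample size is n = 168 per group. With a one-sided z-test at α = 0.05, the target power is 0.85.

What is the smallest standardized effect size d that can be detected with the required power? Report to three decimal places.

Required noncentrality: δ = z_{0.05} + z_{0.15} = 1.645 + 1.036 = 2.681.
δ = d·√(n/2) ⇒ d = δ/√(n/2) = 2.681/√(168/2) = 0.2926.

d ≈ 0.293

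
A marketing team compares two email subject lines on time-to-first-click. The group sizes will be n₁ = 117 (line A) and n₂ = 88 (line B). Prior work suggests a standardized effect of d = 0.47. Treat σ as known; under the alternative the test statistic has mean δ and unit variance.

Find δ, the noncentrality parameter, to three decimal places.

δ = d / √(1/n₁ + 1/n₂) = 0.47 / √(1/117 + 1/88) = 3.3309

δ ≈ 3.331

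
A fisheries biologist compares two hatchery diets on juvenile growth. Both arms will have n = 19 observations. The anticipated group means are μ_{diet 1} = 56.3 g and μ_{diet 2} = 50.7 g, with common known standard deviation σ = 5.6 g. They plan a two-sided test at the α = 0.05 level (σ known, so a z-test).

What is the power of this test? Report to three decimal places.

Standardized effect: d = |μ_{diet 1} − μ_{diet 2}| / σ = |56.3 − 50.7| / 5.6 = 1.0000
Noncentrality parameter: δ = d·√(n/2) = 1.0000 × √(19/2) = 3.0822
Critical value for a two-sided test at α = 0.05: z_{α/2} = 1.960.
Power = Φ(δ − 1.960) + Φ(−δ − 1.960) = Φ(1.122) + Φ(-5.042) = 0.8691 + 0.0000 = 0.8691.

Power ≈ 0.869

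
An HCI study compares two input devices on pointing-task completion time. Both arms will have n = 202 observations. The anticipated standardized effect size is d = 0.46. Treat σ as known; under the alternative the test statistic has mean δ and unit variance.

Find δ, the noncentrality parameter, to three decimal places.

The noncentrality parameter scales effect size by the design's sample-size factor: δ = d·√(n/2) = 0.46 × √(202/2) = 4.6229

δ ≈ 4.623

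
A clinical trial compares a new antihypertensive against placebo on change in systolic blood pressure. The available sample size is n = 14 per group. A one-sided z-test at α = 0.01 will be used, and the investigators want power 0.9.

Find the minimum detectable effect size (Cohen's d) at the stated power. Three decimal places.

Need Φ(δ − 2.326) = 0.9, so δ = 2.326 + 1.282 = 3.608.
δ = d·√(n/2) ⇒ d = δ/√(n/2) = 3.608/√(14/2) = 1.3637.

d ≈ 1.364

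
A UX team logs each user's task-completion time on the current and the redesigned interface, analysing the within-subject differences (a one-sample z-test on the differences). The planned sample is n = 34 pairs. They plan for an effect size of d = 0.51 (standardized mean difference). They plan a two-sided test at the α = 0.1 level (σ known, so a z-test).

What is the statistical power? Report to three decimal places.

Power ≈ 0.908

Noncentrality parameter: δ = d·√n = 0.51 × √34 = 2.9738
Two-sided α = 0.1 → critical value z_{0.05} = 1.645.
Power = Φ(δ − 1.645) + Φ(−δ − 1.645) = Φ(1.329) + Φ(-4.619) = 0.9081 + 0.0000 = 0.9081.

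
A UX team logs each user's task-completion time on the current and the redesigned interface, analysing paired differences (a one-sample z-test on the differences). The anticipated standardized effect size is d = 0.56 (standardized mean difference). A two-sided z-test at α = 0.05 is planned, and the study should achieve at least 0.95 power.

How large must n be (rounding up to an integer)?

For power 0.95 need Φ(δ − z_{0.025}) = 0.95, so δ = z_{0.025} + z_{0.05} = 1.960 + 1.645 = 3.605.
(The Φ(−δ − z_{α/2}) term is vanishingly small for δ > 0 and is dropped in the standard sample-size formula.)
δ = d·√n ⇒ n = (δ/d)² = (3.605 / 0.56)² = 41.44.
Round up to the next whole unit.

n = 42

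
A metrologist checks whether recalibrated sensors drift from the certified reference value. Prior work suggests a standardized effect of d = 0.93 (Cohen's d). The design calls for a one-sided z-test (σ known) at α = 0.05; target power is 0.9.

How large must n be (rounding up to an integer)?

Set Φ(δ − 1.645) = 0.9; then δ − 1.645 = Φ⁻¹(0.9) = 1.282, giving δ = 2.926.
δ = d·√n ⇒ n = (δ/d)² = (2.926 / 0.93)² = 9.90.
Rounding up, n = 10.

n = 10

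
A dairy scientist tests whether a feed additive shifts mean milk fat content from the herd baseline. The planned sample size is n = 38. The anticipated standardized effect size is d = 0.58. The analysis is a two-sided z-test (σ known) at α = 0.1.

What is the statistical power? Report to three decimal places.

Noncentrality parameter: δ = d·√n = 0.58 × √38 = 3.5754
Two-sided α = 0.1 → critical value z_{0.05} = 1.645.
Power = Φ(δ − 1.645) + Φ(−δ − 1.645) = Φ(1.931) + Φ(-5.220) = 0.9732 + 0.0000 = 0.9732.

Power ≈ 0.973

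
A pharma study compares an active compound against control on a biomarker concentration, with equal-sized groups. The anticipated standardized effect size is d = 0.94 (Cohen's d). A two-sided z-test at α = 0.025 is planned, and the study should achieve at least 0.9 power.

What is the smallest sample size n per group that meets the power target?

For power 0.9 need Φ(δ − z_{0.0125}) = 0.9, so δ = z_{0.0125} + z_{0.10} = 2.241 + 1.282 = 3.523.
(Ignoring the negligible lower-tail rejection probability gives the usual closed-form inversion.)
δ = d·√(n/2) ⇒ n = 2(δ/d)² = 2 × (3.523 / 0.94)² = 28.09.
Rounding up, n = 29 per group.

n = 29 per group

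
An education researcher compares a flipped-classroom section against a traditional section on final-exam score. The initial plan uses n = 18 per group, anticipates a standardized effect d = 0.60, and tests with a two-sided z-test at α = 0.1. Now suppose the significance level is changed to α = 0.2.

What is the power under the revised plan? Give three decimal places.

δ = d·√(n/2) = 0.60 × √(18/2) = 1.8000 (unchanged). New critical value: z_{0.1} = 1.282.
Revised power = Φ(δ − 1.282) + Φ(−δ − 1.282) = Φ(0.518) + Φ(-3.082) = 0.6979 + 0.0010 = 0.6990.

Power ≈ 0.699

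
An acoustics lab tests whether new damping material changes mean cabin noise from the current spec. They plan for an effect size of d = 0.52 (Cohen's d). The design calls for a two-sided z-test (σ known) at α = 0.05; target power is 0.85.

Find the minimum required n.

n = 34

Set Φ(δ − 1.960) = 0.85; then δ − 1.960 = Φ⁻¹(0.85) = 1.036, giving δ = 2.996.
(For δ > 0 the lower-tail rejection region contributes negligibly to power, so the one-term inversion is standard.)
δ = d·√n ⇒ n = (δ/d)² = (2.996 / 0.52)² = 33.20.
Round up to the next whole unit.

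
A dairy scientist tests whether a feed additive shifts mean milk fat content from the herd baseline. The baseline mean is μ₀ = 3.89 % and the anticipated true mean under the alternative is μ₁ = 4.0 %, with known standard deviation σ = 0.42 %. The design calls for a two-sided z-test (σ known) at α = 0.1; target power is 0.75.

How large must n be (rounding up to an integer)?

n = 79

Standardized effect: d = |μ₁ − μ₀| / σ = |4.0 − 3.89| / 0.42 = 0.2619
For power 0.75 need Φ(δ − z_{0.05}) = 0.75, so δ = z_{0.05} + z_{0.25} = 1.645 + 0.674 = 2.319.
(Ignoring the negligible lower-tail rejection probability gives the usual closed-form inversion.)
δ = d·√n ⇒ n = (δ/d)² = (2.319 / 0.2619)² = 78.42.
Round up to the next whole unit.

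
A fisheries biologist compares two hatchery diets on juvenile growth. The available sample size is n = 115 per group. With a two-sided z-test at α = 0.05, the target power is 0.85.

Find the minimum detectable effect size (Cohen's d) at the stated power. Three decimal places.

d ≈ 0.395

Required noncentrality: δ = z_{0.025} + z_{0.15} = 1.960 + 1.036 = 2.996.
(Lower-tail contribution to power is negligible for δ > 0.)
δ = d·√(n/2) ⇒ d = δ/√(n/2) = 2.996/√(115/2) = 0.3952.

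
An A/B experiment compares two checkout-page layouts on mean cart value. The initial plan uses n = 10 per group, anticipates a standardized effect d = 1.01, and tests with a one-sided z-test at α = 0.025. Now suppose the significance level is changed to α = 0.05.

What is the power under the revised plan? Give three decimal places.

δ = d·√(n/2) = 1.01 × √(10/2) = 2.2584 (unchanged). New critical value: z_{0.05} = 1.645.
Revised power = P(Z > 1.645 − δ) = Φ(0.614) = 0.7303.

Power ≈ 0.730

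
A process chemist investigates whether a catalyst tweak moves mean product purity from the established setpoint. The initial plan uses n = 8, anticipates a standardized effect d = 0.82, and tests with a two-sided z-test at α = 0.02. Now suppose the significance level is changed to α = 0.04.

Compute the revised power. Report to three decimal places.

Power ≈ 0.605

δ = d·√n = 0.82 × √8 = 2.3193 (unchanged). New critical value: z_{0.02} = 2.054.
Revised power = Φ(δ − 2.054) + Φ(−δ − 2.054) = Φ(0.266) + Φ(-4.373) = 0.6047 + 0.0000 = 0.6047.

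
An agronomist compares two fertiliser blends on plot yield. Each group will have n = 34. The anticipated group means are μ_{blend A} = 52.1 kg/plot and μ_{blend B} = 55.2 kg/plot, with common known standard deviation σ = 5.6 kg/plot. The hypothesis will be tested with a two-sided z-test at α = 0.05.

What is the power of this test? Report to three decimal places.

Standardized effect: d = |μ_{blend A} − μ_{blend B}| / σ = |52.1 − 55.2| / 5.6 = 0.5536
Noncentrality parameter: δ = d·√(n/2) = 0.5536 × √(34/2) = 2.2824
Two-sided α = 0.05 → critical value z_{0.025} = 1.960.
Power = Φ(δ − 1.960) + Φ(−δ − 1.960) = Φ(0.322) + Φ(-4.242) = 0.6265 + 0.0000 = 0.6265.

Power ≈ 0.626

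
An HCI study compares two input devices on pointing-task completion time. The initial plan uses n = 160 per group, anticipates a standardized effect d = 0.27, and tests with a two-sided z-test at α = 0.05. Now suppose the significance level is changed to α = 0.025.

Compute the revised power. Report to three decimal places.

δ = d·√(n/2) = 0.27 × √(160/2) = 2.4150 (unchanged). New critical value: z_{0.0125} = 2.241.
Revised power = Φ(δ − 2.241) + Φ(−δ − 2.241) = Φ(0.174) + Φ(-4.656) = 0.5689 + 0.0000 = 0.5689.

Power ≈ 0.569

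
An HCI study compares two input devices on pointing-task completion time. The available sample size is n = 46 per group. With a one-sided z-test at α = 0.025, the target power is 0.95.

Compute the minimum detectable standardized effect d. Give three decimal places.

d ≈ 0.752

Need Φ(δ − 1.960) = 0.95, so δ = 1.960 + 1.645 = 3.605.
δ = d·√(n/2) ⇒ d = δ/√(n/2) = 3.605/√(46/2) = 0.7517.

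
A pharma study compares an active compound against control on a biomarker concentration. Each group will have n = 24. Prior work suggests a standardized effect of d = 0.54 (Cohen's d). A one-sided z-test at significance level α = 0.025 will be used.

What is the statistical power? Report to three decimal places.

Noncentrality parameter: δ = d·√(n/2) = 0.54 × √(24/2) = 1.8706
Critical value for a one-sided test at α = 0.025: z_α = 1.960.
Power = P(Z > 1.960 − δ) = Φ(-0.089) = 0.4644.

Power ≈ 0.464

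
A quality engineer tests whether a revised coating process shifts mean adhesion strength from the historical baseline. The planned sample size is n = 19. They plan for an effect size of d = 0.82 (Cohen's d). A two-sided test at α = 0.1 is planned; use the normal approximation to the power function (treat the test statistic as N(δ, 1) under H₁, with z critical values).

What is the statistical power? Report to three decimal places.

Noncentrality parameter: δ = d·√n = 0.82 × √19 = 3.5743
Two-sided α = 0.1 → critical value z_{0.05} = 1.645.
Power = Φ(δ − 1.645) + Φ(−δ − 1.645) = Φ(1.929) + Φ(-5.219) = 0.9732 + 0.0000 = 0.9732.

Power ≈ 0.973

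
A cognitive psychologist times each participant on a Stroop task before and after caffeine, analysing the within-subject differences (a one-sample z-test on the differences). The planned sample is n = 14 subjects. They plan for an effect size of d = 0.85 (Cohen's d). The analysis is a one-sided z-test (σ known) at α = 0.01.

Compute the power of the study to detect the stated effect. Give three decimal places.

Noncentrality parameter: δ = d·√n = 0.85 × √14 = 3.1804
Critical value for a one-sided test at α = 0.01: z_α = 2.326.
Power = P(Z > 2.326 − δ) = Φ(0.854) = 0.8035.

Power ≈ 0.803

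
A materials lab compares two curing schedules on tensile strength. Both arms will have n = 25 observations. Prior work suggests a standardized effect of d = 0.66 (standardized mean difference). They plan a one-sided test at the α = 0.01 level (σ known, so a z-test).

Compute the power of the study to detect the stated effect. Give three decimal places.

Power ≈ 0.503

Noncentrality parameter: δ = d·√(n/2) = 0.66 × √(25/2) = 2.3335
One-sided α = 0.01 → critical value z_{0.01} = 2.326.
Power = Φ(δ − 2.326) = Φ(0.007) = 0.5028.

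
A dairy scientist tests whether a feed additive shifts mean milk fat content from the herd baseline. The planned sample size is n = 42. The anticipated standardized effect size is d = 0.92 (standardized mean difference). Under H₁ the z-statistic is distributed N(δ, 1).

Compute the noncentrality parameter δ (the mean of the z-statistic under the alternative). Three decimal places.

δ ≈ 5.962

δ = d·√n = 0.92 × √42 = 5.9623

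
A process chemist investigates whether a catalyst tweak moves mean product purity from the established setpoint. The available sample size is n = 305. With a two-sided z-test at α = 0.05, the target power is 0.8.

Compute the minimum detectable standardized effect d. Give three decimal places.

d ≈ 0.160

Need Φ(δ − 1.960) = 0.8, so δ = 1.960 + 0.842 = 2.802.
(The second rejection-region term Φ(−δ − z_{α/2}) is negligible and dropped.)
δ = d·√n ⇒ d = δ/√n = 2.802/√305 = 0.1604.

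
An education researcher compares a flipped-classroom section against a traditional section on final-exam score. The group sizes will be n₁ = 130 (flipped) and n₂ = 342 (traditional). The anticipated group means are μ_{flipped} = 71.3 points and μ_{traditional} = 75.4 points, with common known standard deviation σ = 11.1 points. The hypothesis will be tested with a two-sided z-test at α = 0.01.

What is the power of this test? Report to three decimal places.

Standardized effect: d = |μ_{flipped} − μ_{traditional}| / σ = |71.3 − 75.4| / 11.1 = 0.3694
Noncentrality parameter: λ = d / √(1/n₁ + 1/n₂) = 0.3694 / √(1/130 + 1/342) = 3.5849
Two-sided α = 0.01 → critical value z_{0.005} = 2.576.
Power = Φ(λ − 2.576) + Φ(−λ − 2.576) = Φ(1.009) + Φ(-6.161) = 0.8435 + 0.0000 = 0.8435.

Power ≈ 0.844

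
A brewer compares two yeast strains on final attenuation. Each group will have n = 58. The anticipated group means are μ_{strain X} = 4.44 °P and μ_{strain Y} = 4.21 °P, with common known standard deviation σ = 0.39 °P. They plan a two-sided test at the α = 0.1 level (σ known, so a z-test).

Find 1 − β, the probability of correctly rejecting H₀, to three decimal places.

Standardized effect: d = |μ_{strain X} − μ_{strain Y}| / σ = |4.44 − 4.21| / 0.39 = 0.5897
Noncentrality parameter: δ = d·√(n/2) = 0.5897 × √(58/2) = 3.1759
Two-sided α = 0.1 → critical value z_{0.05} = 1.645.
Power = Φ(δ − 1.645) + Φ(−δ − 1.645) = Φ(1.531) + Φ(-4.821) = 0.9371 + 0.0000 = 0.9371.

Power ≈ 0.937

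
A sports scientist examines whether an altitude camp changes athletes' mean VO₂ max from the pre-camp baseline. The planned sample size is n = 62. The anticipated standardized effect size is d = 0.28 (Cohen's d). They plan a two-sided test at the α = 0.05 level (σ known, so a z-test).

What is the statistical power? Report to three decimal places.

Power ≈ 0.597

Noncentrality parameter: δ = d·√n = 0.28 × √62 = 2.2047
Two-sided α = 0.05 → critical value z_{0.025} = 1.960.
Power = Φ(δ − 1.960) + Φ(−δ − 1.960) = Φ(0.245) + Φ(-4.165) = 0.5967 + 0.0000 = 0.5967.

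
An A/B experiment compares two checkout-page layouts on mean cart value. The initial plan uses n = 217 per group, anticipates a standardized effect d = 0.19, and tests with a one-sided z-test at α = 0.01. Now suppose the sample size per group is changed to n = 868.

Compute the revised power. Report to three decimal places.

With n = 868 per group: δ = d·√(n/2) = 0.19 × √(868/2) = 3.9582. Critical value z_{0.01} = 2.326.
Revised power = Φ(δ − 2.326) = Φ(1.632) = 0.9486.

Power ≈ 0.949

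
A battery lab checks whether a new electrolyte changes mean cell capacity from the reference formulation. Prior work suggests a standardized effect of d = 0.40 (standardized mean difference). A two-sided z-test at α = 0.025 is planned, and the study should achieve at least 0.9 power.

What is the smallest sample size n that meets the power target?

For power 0.9 need Φ(δ − z_{0.0125}) = 0.9, so δ = z_{0.0125} + z_{0.10} = 2.241 + 1.282 = 3.523.
(For δ > 0 the lower-tail rejection region contributes negligibly to power, so the one-term inversion is standard.)
δ = d·√n ⇒ n = (δ/d)² = (3.523 / 0.40)² = 77.57.
Round up to the next whole unit.

n = 78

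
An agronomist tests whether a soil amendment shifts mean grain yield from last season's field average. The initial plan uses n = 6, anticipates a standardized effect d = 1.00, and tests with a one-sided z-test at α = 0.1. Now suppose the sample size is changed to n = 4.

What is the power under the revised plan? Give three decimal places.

With n = 4: δ = d·√n = 1.00 × √4 = 2.0000. Critical value z_{0.1} = 1.282.
Revised power = P(Z > 1.282 − δ) = Φ(0.718) = 0.7638.

Power ≈ 0.764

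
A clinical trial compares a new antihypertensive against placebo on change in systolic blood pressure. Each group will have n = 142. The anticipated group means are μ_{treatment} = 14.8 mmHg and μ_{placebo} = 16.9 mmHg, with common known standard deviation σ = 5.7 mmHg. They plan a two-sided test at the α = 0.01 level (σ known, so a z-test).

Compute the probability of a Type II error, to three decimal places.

Standardized effect: d = |μ_{treatment} − μ_{placebo}| / σ = |14.8 − 16.9| / 5.7 = 0.3684
Noncentrality parameter: δ = d·√(n/2) = 0.3684 × √(142/2) = 3.1044
Critical value for a two-sided test at α = 0.01: z_{α/2} = 2.576.
Power = Φ(δ − 2.576) + Φ(−δ − 2.576) = Φ(0.529) + Φ(-5.680) = 0.7014 + 0.0000 = 0.7014.
Type II error: β = 1 − power = 1 − 0.7014 = 0.2986.

β ≈ 0.299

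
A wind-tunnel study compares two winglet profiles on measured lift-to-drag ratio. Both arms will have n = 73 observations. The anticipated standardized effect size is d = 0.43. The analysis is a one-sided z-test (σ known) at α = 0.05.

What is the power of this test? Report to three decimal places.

Noncentrality parameter: δ = d·√(n/2) = 0.43 × √(73/2) = 2.5979
One-sided α = 0.05 → critical value z_{0.05} = 1.645.
Power = P(Z > 1.645 − δ) = Φ(0.953) = 0.8297.

Power ≈ 0.830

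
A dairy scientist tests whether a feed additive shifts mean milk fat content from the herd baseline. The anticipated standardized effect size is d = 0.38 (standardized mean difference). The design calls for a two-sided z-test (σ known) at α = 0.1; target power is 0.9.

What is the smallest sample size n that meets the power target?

n = 60

For power 0.9 need Φ(δ − z_{0.05}) = 0.9, so δ = z_{0.05} + z_{0.10} = 1.645 + 1.282 = 2.926.
(For δ > 0 the lower-tail rejection region contributes negligibly to power, so the one-term inversion is standard.)
δ = d·√n ⇒ n = (δ/d)² = (2.926 / 0.38)² = 59.31.
Rounding up, n = 60.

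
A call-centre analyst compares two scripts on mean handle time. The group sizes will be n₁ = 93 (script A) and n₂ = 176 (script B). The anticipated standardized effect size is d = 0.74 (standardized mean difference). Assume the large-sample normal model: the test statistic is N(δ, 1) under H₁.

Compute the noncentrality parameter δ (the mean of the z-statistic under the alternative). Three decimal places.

δ ≈ 5.772

The noncentrality parameter scales effect size by the design's sample-size factor: δ = d / √(1/n₁ + 1/n₂) = 0.74 / √(1/93 + 1/176) = 5.7724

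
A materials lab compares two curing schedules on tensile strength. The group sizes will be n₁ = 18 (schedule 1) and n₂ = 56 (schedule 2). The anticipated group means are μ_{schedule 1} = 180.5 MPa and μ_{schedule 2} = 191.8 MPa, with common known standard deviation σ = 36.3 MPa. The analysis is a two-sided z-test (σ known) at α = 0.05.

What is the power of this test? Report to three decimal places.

Power ≈ 0.210

Standardized effect: d = |μ_{schedule 1} − μ_{schedule 2}| / σ = |180.5 − 191.8| / 36.3 = 0.3113
Noncentrality parameter: δ = d / √(1/n₁ + 1/n₂) = 0.3113 / √(1/18 + 1/56) = 1.1489
Critical value for a two-sided test at α = 0.05: z_{α/2} = 1.960.
Power = Φ(δ − 1.960) + Φ(−δ − 1.960) = Φ(-0.811) + Φ(-3.109) = 0.2087 + 0.0009 = 0.2096.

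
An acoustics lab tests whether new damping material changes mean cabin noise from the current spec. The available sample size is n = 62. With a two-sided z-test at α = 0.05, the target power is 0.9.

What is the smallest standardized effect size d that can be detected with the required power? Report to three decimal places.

d ≈ 0.412

Need Φ(δ − 1.960) = 0.9, so δ = 1.960 + 1.282 = 3.242.
(The second rejection-region term Φ(−δ − z_{α/2}) is negligible and dropped.)
δ = d·√n ⇒ d = δ/√n = 3.242/√62 = 0.4117.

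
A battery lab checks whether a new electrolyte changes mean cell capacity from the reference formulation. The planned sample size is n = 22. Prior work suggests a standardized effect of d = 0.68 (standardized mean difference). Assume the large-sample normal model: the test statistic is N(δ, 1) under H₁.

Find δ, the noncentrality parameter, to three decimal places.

The noncentrality parameter scales effect size by the design's sample-size factor: δ = d·√n = 0.68 × √22 = 3.1895

δ ≈ 3.189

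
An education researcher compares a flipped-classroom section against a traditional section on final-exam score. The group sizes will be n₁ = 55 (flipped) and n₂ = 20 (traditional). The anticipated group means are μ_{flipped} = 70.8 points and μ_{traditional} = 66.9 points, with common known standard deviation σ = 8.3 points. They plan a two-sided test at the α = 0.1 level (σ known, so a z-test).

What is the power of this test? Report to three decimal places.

Standardized effect: d = |μ_{flipped} − μ_{traditional}| / σ = |70.8 − 66.9| / 8.3 = 0.4699
Noncentrality parameter: δ = d / √(1/n₁ + 1/n₂) = 0.4699 / √(1/55 + 1/20) = 1.7995
Critical value for a two-sided test at α = 0.1: z_{α/2} = 1.645.
Power = Φ(δ − 1.645) + Φ(−δ − 1.645) = Φ(0.155) + Φ(-3.444) = 0.5615 + 0.0003 = 0.5617.

Power ≈ 0.562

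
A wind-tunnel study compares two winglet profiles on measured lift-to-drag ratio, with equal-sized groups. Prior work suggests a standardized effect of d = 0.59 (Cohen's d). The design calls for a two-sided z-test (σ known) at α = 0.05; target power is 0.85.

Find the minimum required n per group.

For power 0.85 need Φ(δ − z_{0.025}) = 0.85, so δ = z_{0.025} + z_{0.15} = 1.960 + 1.036 = 2.996.
(The Φ(−δ − z_{α/2}) term is vanishingly small for δ > 0 and is dropped in the standard sample-size formula.)
δ = d·√(n/2) ⇒ n = 2(δ/d)² = 2 × (2.996 / 0.59)² = 51.59.
Round up to the next whole unit.

n = 52 per group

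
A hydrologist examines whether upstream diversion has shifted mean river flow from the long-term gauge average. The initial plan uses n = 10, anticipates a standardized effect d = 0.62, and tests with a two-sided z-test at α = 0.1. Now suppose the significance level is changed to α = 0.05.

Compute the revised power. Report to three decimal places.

δ = d·√n = 0.62 × √10 = 1.9606 (unchanged). New critical value: z_{0.025} = 1.960.
Revised power = Φ(δ − 1.960) + Φ(−δ − 1.960) = Φ(0.001) + Φ(-3.921) = 0.5003 + 0.0000 = 0.5003.

Power ≈ 0.500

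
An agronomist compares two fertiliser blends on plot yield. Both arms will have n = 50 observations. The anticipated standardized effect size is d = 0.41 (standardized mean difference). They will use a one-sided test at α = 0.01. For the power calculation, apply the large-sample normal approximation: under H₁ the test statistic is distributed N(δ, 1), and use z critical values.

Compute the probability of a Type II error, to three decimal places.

Noncentrality parameter: λ = d·√(n/2) = 0.41 × √(50/2) = 2.0500
Critical value for a one-sided test at α = 0.01: z_α = 2.326.
Power = P(Z > 2.326 − λ) = Φ(-0.276) = 0.3911.
Type II error: β = 1 − power = 1 − 0.3911 = 0.6089.

β ≈ 0.609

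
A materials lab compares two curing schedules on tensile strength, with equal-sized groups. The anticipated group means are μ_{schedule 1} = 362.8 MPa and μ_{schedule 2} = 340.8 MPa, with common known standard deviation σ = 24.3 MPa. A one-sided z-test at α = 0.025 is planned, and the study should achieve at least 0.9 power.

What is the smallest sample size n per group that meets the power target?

Standardized effect: d = |μ_{schedule 1} − μ_{schedule 2}| / σ = |362.8 − 340.8| / 24.3 = 0.9053
Set Φ(δ − 1.960) = 0.9; then δ − 1.960 = Φ⁻¹(0.9) = 1.282, giving δ = 3.242.
δ = d·√(n/2) ⇒ n = 2(δ/d)² = 2 × (3.242 / 0.9053)² = 25.64.
Round up to the next whole unit.

n = 26 per group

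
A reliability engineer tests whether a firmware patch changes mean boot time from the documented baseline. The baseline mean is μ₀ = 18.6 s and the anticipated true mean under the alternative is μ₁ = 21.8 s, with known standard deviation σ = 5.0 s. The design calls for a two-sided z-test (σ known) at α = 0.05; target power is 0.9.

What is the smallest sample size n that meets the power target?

Standardized effect: d = |μ₁ − μ₀| / σ = |21.8 − 18.6| / 5.0 = 0.6400
Set Φ(δ − 1.960) = 0.9; then δ − 1.960 = Φ⁻¹(0.9) = 1.282, giving δ = 3.242.
(For δ > 0 the lower-tail rejection region contributes negligibly to power, so the one-term inversion is standard.)
δ = d·√n ⇒ n = (δ/d)² = (3.242 / 0.6400)² = 25.65.
Round up to the next whole unit.

n = 26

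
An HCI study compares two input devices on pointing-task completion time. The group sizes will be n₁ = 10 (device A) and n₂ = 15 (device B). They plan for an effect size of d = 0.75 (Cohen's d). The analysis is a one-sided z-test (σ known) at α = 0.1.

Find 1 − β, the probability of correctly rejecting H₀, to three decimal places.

Noncentrality parameter: δ = d / √(1/n₁ + 1/n₂) = 0.75 / √(1/10 + 1/15) = 1.8371
Critical value for a one-sided test at α = 0.1: z_α = 1.282.
Power = Φ(δ − 1.282) = Φ(0.556) = 0.7107.

Power ≈ 0.711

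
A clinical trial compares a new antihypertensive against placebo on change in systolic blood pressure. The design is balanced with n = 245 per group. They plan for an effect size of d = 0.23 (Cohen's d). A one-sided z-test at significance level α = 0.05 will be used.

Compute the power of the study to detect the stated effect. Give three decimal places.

Noncentrality parameter: λ = d·√(n/2) = 0.23 × √(245/2) = 2.5456
Critical value for a one-sided test at α = 0.05: z_α = 1.645.
Power = Φ(λ − 1.645) = Φ(0.901) = 0.8161.

Power ≈ 0.816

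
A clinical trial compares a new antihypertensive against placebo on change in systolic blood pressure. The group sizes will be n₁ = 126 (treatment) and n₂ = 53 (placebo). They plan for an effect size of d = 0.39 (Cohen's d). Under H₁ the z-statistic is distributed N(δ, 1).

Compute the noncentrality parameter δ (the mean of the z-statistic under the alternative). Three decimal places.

δ ≈ 2.382

δ = d / √(1/n₁ + 1/n₂) = 0.39 / √(1/126 + 1/53) = 2.3821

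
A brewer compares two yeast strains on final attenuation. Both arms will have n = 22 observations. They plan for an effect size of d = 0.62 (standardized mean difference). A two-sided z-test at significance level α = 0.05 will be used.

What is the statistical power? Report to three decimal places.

Power ≈ 0.538

Noncentrality parameter: δ = d·√(n/2) = 0.62 × √(22/2) = 2.0563
Two-sided α = 0.05 → critical value z_{0.025} = 1.960.
Power = Φ(δ − 1.960) + Φ(−δ − 1.960) = Φ(0.096) + Φ(-4.016) = 0.5384 + 0.0000 = 0.5384.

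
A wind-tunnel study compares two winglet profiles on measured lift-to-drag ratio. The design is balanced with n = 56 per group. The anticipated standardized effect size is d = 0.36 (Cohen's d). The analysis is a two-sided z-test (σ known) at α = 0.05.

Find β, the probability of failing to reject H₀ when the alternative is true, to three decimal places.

Noncentrality parameter: δ = d·√(n/2) = 0.36 × √(56/2) = 1.9049
Two-sided α = 0.05 → critical value z_{0.025} = 1.960.
Power = Φ(δ − 1.960) + Φ(−δ − 1.960) = Φ(-0.055) + Φ(-3.865) = 0.4781 + 0.0001 = 0.4781.
Type II error: β = 1 − power = 1 − 0.4781 = 0.5219.

β ≈ 0.522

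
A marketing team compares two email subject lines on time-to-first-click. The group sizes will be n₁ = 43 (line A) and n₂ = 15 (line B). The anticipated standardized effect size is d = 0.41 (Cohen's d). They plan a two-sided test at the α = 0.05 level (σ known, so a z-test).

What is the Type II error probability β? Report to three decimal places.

Noncentrality parameter: δ = d / √(1/n₁ + 1/n₂) = 0.41 / √(1/43 + 1/15) = 1.3673
Critical value for a two-sided test at α = 0.05: z_{α/2} = 1.960.
Power = Φ(δ − 1.960) + Φ(−δ − 1.960) = Φ(-0.593) + Φ(-3.327) = 0.2767 + 0.0004 = 0.2771.
Type II error: β = 1 − power = 1 − 0.2771 = 0.7229.

β ≈ 0.723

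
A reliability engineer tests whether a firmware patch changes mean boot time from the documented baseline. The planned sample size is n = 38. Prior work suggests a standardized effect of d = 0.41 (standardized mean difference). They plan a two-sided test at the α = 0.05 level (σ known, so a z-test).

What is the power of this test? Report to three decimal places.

Power ≈ 0.715

Noncentrality parameter: δ = d·√n = 0.41 × √38 = 2.5274
Two-sided α = 0.05 → critical value z_{0.025} = 1.960.
Power = Φ(δ − 1.960) + Φ(−δ − 1.960) = Φ(0.567) + Φ(-4.487) = 0.7148 + 0.0000 = 0.7148.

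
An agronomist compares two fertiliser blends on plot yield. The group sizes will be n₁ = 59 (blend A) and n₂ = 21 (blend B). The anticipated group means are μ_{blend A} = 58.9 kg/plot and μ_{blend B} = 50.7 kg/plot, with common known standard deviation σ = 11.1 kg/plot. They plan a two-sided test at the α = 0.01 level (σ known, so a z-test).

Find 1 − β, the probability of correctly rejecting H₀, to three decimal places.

Standardized effect: d = |μ_{blend A} − μ_{blend B}| / σ = |58.9 − 50.7| / 11.1 = 0.7387
Noncentrality parameter: δ = d / √(1/n₁ + 1/n₂) = 0.7387 / √(1/59 + 1/21) = 2.9072
Critical value for a two-sided test at α = 0.01: z_{α/2} = 2.576.
Power = Φ(δ − 2.576) + Φ(−δ − 2.576) = Φ(0.331) + Φ(-5.483) = 0.6298 + 0.0000 = 0.6298.

Power ≈ 0.630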